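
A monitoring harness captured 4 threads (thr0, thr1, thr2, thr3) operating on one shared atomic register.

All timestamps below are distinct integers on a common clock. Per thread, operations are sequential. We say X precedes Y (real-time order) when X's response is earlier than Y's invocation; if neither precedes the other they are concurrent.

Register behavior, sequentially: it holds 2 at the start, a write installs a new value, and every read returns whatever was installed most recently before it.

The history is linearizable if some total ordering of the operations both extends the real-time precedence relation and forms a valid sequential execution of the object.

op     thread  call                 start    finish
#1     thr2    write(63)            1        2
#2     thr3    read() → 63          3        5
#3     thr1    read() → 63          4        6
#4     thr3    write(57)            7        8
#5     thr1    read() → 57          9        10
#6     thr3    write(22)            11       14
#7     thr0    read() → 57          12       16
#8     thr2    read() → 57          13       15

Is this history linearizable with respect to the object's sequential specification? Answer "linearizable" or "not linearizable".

a witness: #1, #2, #3, #4, #5, #7, #8, #6
1. #1 write(63), leaving value 63
2. #2 read() → 63, leaving value 63
3. #3 read() → 63, leaving value 63
4. #4 write(57), leaving value 57
5. #5 read() → 57, leaving value 57
6. #7 read() → 57, leaving value 57
7. #8 read() → 57, leaving value 57
8. #6 write(22), leaving value 22

linearizable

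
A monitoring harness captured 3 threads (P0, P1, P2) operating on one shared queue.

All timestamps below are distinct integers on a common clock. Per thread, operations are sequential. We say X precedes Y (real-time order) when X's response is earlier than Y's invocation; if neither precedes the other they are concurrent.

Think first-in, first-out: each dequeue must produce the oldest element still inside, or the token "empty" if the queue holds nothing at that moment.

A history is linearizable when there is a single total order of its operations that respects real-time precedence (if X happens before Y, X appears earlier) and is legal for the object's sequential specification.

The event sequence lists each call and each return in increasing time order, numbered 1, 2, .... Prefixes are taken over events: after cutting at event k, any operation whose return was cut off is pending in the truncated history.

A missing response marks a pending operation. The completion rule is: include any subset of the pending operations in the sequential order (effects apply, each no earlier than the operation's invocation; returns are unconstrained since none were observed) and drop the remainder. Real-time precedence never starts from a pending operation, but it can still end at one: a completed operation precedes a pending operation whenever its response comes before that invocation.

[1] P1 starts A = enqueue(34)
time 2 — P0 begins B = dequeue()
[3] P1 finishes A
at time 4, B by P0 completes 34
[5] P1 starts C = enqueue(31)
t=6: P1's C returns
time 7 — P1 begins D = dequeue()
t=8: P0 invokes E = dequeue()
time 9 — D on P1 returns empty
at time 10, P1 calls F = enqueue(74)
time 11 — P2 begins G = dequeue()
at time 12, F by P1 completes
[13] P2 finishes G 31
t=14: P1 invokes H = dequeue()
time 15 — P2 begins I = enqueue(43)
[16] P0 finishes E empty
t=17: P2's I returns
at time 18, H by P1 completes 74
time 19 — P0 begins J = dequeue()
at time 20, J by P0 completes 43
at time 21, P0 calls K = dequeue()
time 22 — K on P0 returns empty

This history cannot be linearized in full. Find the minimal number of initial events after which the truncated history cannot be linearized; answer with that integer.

events 1..12 are linearizable, e.g. via A, B, C, E, D, F:
1. A enqueue(34), leaving queue <34>
2. B dequeue() → 34, leaving queue <>
3. C enqueue(31), leaving queue <31>
4. E dequeue() (pending, included), leaving queue <>
5. D dequeue() → empty, leaving queue <>
6. F enqueue(74), leaving queue <74>
with event 13 included (G responding at time 13), all real-time-consistent orders fail
including or dropping the 1 pending operation (E) in any combination fails
one such order, A, B, C, D, F, G (pending dropped), breaks at step 4 where D dequeue() → empty is illegal
one such order, A, B, C, D, G, F (pending dropped), breaks at step 4 where D dequeue() → empty is illegal

13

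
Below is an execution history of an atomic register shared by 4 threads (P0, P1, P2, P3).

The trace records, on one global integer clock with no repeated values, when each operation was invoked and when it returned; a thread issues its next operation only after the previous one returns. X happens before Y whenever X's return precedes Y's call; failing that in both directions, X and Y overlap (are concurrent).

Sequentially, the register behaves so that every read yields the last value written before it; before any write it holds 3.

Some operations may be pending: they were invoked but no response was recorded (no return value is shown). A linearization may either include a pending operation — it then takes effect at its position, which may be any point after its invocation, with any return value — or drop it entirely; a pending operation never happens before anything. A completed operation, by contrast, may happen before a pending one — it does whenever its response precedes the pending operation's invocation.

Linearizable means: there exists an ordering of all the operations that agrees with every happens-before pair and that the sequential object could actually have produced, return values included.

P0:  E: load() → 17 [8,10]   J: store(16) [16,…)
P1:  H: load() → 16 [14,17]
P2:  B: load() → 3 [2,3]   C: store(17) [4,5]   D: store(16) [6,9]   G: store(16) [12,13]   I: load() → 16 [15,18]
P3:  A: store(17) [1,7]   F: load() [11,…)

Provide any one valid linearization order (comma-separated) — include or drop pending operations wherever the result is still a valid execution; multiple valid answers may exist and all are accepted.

B, A, C, E, D, F, G, H, I

1. B load() → 3, leaving value 3
2. A store(17), leaving value 17
3. C store(17), leaving value 17
4. E load() → 17, leaving value 17
5. D store(16), leaving value 16
6. F load() (pending, included), leaving value 16
7. G store(16), leaving value 16
8. H load() → 16, leaving value 16
9. I load() → 16, leaving value 16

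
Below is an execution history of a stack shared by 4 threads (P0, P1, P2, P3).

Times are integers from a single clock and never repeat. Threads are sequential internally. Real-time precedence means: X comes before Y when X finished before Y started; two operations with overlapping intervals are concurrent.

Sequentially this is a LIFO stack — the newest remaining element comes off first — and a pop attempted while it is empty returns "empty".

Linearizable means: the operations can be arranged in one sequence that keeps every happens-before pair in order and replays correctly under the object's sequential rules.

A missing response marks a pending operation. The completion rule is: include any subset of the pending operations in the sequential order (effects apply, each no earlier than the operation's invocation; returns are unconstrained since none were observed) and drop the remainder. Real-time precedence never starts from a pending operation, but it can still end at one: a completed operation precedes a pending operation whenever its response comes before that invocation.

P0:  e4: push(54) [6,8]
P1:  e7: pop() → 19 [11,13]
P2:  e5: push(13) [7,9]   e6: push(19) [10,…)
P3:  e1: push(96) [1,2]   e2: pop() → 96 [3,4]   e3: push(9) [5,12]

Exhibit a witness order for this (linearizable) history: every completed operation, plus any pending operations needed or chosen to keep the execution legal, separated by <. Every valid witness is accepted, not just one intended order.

e1 < e2 < e3 < e4 < e5 < e6 < e7

after step 1 (e1 push(96)): stack <96>
after step 2 (e2 pop() → 96): stack <>
after step 3 (e3 push(9)): stack <9>
after step 4 (e4 push(54)): stack <9,54>
after step 5 (e5 push(13)): stack <9,54,13>
after step 6 (e6 push(19) (pending, included)): stack <9,54,13,19>
after step 7 (e7 pop() → 19): stack <9,54,13>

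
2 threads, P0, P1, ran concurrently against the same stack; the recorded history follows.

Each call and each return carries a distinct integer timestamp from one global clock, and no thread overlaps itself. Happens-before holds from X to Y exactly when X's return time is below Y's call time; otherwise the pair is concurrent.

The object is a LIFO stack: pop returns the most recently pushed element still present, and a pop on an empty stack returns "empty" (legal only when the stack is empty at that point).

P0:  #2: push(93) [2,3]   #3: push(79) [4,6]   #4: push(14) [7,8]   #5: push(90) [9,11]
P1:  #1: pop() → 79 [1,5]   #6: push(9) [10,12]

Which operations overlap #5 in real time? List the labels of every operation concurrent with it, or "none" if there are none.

#5 spans [9,11]: anything still running between times 9 and 11 counts as concurrent
#1 [1,5]: before
#2 [2,3]: before
#3 [4,6]: before
#4 [7,8]: before
#6 [10,12]: concurrent

#6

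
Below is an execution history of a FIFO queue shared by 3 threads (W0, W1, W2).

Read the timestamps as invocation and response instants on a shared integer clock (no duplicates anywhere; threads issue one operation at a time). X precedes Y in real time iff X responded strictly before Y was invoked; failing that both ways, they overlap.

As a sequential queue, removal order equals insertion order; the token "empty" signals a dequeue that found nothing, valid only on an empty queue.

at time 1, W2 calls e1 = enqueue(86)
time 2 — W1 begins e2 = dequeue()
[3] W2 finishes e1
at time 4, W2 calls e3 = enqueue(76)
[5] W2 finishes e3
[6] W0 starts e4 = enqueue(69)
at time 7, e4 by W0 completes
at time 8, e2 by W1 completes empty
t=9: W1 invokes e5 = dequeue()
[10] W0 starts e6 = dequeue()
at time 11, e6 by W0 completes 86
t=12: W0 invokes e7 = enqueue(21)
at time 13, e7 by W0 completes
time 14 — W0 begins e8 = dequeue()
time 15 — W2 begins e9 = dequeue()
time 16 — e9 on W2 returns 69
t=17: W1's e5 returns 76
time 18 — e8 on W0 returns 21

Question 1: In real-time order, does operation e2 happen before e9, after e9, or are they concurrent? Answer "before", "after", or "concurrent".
before

e2 spans [2,8], e9 spans [15,16]
resp(e2)=8 < inv(e9)=15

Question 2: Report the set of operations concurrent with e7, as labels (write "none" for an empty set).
e5

overlap test against e7 [12,13]: concurrent iff the interval meets 12..13
e1 [1,3]: before
e2 [2,8]: before
e3 [4,5]: before
e4 [6,7]: before
e5 [9,17]: concurrent
e6 [10,11]: before
e8 [14,18]: after
e9 [15,16]: after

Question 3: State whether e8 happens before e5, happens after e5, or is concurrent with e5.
concurrent

e8 spans [14,18], e5 spans [9,17]
the intervals overlap in both directions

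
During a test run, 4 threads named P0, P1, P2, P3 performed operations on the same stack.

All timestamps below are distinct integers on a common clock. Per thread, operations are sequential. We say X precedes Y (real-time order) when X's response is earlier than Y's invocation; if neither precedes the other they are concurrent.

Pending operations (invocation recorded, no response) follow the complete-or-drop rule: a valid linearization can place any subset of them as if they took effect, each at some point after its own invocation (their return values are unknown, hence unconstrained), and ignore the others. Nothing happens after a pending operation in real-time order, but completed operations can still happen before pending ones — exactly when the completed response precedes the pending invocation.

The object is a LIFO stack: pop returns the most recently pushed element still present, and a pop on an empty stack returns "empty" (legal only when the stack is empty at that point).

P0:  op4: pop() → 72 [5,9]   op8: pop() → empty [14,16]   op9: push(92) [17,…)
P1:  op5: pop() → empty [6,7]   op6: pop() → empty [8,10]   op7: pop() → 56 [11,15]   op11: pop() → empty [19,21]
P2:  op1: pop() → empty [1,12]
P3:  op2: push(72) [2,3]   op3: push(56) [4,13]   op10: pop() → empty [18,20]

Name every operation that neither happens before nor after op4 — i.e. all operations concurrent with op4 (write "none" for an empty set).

op1, op3, op5, op6

concurrent with op4 ([5,9]): every op whose interval crosses 5..9
op1 [1,12]: concurrent
op2 [2,3]: before
op3 [4,13]: concurrent
op5 [6,7]: concurrent
op6 [8,10]: concurrent
op7 [11,15]: after
op8 [14,16]: after
op9 [17,…): after
op10 [18,20]: after
op11 [19,21]: after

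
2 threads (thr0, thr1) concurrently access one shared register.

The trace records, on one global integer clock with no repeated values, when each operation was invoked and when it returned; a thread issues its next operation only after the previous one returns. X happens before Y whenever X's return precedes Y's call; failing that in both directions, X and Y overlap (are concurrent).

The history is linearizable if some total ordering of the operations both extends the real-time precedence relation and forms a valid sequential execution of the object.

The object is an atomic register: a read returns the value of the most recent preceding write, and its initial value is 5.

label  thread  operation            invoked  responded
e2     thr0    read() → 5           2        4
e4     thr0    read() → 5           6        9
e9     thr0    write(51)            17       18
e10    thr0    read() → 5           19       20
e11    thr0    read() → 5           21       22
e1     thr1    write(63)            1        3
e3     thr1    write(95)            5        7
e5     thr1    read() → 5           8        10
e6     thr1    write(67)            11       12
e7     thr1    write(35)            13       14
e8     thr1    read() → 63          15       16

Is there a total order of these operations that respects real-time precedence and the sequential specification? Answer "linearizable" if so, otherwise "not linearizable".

not linearizable

prefix check: 1..8 passes, 1..9 fails once e4's time-9 response joins
no legal order exists: 4 real-time-consistent candidates over 4 completed register operations, all rejected
include/drop combinations of the 1 pending operation (e5) were all tried; none helps
sample order e1, e2, e3, e4 (pending dropped) stalls at step 2 — e2 read() → 5 has no legal effect
sample order e1, e2, e4, e3 (pending dropped) stalls at step 2 — e2 read() → 5 has no legal effect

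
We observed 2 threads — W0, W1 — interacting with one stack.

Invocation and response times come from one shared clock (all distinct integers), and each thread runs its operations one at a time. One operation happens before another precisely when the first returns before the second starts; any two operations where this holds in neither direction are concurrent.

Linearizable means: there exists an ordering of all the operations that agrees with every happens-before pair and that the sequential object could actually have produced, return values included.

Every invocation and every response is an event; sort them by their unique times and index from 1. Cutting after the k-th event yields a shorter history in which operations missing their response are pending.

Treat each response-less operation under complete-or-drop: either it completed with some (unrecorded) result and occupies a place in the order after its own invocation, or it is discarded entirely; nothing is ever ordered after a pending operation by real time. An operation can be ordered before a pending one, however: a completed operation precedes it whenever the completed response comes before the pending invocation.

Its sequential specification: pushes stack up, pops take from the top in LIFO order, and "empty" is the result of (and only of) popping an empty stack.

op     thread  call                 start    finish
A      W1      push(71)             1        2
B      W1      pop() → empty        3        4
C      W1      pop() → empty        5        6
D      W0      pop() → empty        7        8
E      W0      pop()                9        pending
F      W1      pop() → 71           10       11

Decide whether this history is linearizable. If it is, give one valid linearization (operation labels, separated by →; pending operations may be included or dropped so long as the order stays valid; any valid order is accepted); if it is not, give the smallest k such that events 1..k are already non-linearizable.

not linearizable — minimal violating prefix: 4 events

prefix check: 1..3 passes, 1..4 fails once B's time-4 response joins
one real-time candidate order over the 2 completed operations — the stack replay rejects it
one such order, A, B, breaks at step 2 where B pop() → empty is illegal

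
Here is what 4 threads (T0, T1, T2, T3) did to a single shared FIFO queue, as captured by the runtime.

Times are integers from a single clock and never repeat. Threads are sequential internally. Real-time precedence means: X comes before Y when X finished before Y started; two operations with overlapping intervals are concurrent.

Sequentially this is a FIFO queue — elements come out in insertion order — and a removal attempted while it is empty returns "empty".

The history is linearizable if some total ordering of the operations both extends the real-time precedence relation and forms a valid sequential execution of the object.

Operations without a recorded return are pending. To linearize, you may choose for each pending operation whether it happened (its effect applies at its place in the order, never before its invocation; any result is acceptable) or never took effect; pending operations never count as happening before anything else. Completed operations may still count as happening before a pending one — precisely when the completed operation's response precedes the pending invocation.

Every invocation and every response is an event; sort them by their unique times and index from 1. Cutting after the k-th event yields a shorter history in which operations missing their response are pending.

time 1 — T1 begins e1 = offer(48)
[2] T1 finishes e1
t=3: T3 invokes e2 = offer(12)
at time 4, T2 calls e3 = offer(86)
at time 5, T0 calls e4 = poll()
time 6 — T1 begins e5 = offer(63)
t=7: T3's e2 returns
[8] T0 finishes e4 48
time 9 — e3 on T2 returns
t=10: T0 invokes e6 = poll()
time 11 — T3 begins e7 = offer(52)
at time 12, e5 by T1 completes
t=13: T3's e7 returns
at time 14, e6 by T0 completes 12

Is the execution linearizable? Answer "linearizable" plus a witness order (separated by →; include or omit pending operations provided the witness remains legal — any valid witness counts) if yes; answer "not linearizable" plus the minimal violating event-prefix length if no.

linearizable — witness: e1 → e2 → e3 → e4 → e5 → e6 → e7

after step 1 (e1 offer(48)): queue <48>
after step 2 (e2 offer(12)): queue <48,12>
after step 3 (e3 offer(86)): queue <48,12,86>
after step 4 (e4 poll() → 48): queue <12,86>
after step 5 (e5 offer(63)): queue <12,86,63>
after step 6 (e6 poll() → 12): queue <86,63>
after step 7 (e7 offer(52)): queue <86,63,52>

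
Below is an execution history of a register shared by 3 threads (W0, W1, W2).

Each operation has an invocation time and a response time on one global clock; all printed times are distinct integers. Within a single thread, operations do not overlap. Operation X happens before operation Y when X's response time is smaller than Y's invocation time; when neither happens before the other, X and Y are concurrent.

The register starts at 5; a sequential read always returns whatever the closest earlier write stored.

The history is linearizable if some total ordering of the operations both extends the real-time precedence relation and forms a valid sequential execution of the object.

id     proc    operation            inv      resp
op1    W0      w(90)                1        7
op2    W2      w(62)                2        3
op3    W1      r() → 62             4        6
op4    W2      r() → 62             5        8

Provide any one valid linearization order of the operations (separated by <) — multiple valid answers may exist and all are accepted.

1. op1 w(90), leaving value 90
2. op2 w(62), leaving value 62
3. op3 r() → 62, leaving value 62
4. op4 r() → 62, leaving value 62

op1 < op2 < op3 < op4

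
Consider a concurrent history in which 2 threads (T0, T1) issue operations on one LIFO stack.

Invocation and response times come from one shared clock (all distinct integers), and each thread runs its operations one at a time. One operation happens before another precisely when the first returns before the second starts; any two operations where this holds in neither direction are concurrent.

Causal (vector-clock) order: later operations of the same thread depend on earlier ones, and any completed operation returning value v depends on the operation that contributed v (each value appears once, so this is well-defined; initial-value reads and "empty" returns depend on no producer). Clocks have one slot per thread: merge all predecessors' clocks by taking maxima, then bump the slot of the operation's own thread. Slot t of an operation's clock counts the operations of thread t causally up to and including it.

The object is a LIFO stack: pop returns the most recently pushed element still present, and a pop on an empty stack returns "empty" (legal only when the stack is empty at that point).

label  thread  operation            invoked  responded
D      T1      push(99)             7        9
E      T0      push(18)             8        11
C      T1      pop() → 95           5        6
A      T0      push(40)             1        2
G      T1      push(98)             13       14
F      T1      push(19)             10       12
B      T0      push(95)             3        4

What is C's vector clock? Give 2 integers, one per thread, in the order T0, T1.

(2, 1)

root op A, invoked 1: fresh clock plus T0's own tick → (1, 0)
VC(B, invoked at 3): max of VC(A)=(1, 0), then +1 on thread T0 → (2, 0)
VC(C, invoked at 5): max of VC(B)=(2, 0), then +1 on thread T1 → (2, 1)
VC(E, invoked at 8): max of VC(B)=(2, 0), then +1 on thread T0 → (3, 0)
VC(D, invoked at 7): max of VC(C)=(2, 1), then +1 on thread T1 → (2, 2)
VC(F, invoked at 10): max of VC(D)=(2, 2), then +1 on thread T1 → (2, 3)
VC(G, invoked at 13): max of VC(F)=(2, 3), then +1 on thread T1 → (2, 4)
target: VC(C) = (2, 1)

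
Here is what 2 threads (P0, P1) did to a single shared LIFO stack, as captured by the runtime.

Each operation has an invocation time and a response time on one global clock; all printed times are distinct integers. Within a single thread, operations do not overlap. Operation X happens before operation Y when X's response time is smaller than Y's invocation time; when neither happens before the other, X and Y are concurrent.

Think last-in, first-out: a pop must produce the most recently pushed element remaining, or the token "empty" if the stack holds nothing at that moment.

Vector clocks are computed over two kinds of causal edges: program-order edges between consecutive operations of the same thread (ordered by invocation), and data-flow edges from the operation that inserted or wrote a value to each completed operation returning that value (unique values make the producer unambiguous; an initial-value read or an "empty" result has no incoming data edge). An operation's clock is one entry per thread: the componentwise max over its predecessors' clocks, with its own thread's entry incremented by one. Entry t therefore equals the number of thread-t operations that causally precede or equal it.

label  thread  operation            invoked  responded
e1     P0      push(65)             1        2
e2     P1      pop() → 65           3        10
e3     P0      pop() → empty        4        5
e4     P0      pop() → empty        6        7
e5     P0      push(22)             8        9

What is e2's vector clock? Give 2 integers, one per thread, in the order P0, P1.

(1, 1)

VC(e1, invoked at 1): no causal predecessors; +1 on P0 → (1, 0)
e2 (invocation 3): componentwise max over VC(e1)=(1, 0), +1 at P1, giving (1, 1)
e3 (invocation 4): componentwise max over VC(e1)=(1, 0), +1 at P0, giving (2, 0)
e4 (invocation 6): componentwise max over VC(e3)=(2, 0), +1 at P0, giving (3, 0)
e5 (invocation 8): componentwise max over VC(e4)=(3, 0), +1 at P0, giving (4, 0)
target: VC(e2) = (1, 1)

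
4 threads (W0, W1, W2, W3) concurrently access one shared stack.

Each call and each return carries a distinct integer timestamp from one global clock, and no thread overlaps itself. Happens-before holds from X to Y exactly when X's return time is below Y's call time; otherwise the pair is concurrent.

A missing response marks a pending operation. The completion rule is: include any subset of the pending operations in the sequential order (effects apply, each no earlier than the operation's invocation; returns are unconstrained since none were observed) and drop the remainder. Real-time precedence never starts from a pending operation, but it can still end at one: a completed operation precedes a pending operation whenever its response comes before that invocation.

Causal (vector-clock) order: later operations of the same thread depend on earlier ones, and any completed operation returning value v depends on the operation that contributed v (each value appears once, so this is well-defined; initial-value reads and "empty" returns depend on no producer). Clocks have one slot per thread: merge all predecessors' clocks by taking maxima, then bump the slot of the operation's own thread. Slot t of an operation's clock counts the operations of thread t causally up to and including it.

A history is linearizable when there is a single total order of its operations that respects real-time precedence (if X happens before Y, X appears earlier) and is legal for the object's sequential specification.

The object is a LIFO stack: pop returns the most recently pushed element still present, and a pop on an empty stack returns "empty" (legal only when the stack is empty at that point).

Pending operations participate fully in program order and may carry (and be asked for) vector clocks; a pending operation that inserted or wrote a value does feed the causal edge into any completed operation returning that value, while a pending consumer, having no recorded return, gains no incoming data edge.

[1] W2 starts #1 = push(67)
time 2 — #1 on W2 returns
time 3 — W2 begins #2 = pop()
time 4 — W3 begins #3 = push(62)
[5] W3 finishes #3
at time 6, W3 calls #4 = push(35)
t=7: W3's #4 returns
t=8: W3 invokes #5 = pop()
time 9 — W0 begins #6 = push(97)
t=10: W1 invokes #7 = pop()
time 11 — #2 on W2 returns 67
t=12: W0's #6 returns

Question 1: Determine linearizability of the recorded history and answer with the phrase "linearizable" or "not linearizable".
one valid linearization: #1, #2, #3, #4, #5, #6
step 1: #1 push(67) — stack <67>
step 2: #2 pop() → 67 — stack <>
step 3: #3 push(62) — stack <62>
step 4: #4 push(35) — stack <62,35>
step 5: #5 pop() (pending, included) — stack <62>
step 6: #6 push(97) — stack <62,97>

linearizable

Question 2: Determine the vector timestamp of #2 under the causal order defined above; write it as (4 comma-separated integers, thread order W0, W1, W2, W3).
Answer: (0, 0, 2, 0)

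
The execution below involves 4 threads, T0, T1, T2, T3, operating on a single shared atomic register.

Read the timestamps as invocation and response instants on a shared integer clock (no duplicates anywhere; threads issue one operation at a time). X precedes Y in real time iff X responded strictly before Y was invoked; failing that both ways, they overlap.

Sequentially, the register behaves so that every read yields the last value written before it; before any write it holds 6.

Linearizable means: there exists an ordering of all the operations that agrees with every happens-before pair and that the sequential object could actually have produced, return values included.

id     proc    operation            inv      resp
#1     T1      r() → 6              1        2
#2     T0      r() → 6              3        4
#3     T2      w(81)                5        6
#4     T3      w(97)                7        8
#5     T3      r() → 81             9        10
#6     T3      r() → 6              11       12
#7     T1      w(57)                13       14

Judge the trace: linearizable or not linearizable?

prefix check: 1..9 passes, 1..10 fails once #5's time-10 response joins
the sole real-time-consistent order of 5 completed operations fails the atomic register replay
for example #1, #2, #3, #4, #5 fails at step 5: #5 r() → 81 is not legal there

not linearizable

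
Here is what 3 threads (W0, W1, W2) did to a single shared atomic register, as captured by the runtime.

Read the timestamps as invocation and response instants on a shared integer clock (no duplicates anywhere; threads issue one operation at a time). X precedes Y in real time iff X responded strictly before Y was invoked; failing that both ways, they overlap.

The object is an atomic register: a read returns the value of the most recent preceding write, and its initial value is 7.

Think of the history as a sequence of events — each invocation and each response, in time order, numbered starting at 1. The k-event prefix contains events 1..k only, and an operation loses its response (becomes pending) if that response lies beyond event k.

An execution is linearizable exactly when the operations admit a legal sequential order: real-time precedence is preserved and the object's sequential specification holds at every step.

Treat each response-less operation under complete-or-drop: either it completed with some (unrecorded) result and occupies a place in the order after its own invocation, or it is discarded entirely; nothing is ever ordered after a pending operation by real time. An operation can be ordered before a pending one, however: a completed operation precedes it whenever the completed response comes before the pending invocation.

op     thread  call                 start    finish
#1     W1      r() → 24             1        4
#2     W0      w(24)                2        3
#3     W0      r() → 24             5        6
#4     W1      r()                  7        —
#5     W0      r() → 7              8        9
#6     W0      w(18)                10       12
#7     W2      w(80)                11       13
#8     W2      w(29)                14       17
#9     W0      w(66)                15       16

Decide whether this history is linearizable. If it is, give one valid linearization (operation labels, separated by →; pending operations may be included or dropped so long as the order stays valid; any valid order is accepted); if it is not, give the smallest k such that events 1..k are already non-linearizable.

the violation lands at event 9, #5's response at time 9: events 1..8 linearize, events 1..9 do not
4 completed operations, 2 real-time-consistent orders — every atomic register replay fails
include/drop combinations of the 1 pending operation (#4) were all tried; none helps
take #1, #2, #3, #5 (pending dropped): step 1 already fails, because #1 r() → 24 cannot occur there
take #2, #1, #3, #5 (pending dropped): step 4 already fails, because #5 r() → 7 cannot occur there

not linearizable — minimal violating prefix: 9 events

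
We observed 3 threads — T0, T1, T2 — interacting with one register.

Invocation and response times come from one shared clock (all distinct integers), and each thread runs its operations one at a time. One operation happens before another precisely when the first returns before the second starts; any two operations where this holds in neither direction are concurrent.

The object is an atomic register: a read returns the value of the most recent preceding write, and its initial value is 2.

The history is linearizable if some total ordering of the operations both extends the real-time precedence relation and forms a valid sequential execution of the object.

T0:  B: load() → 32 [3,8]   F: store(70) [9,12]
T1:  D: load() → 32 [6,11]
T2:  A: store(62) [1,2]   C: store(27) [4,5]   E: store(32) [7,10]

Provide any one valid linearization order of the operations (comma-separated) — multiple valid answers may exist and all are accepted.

step 1: A store(62) — value 62
step 2: C store(27) — value 27
step 3: E store(32) — value 32
step 4: B load() → 32 — value 32
step 5: D load() → 32 — value 32
step 6: F store(70) — value 70

A, C, E, B, D, F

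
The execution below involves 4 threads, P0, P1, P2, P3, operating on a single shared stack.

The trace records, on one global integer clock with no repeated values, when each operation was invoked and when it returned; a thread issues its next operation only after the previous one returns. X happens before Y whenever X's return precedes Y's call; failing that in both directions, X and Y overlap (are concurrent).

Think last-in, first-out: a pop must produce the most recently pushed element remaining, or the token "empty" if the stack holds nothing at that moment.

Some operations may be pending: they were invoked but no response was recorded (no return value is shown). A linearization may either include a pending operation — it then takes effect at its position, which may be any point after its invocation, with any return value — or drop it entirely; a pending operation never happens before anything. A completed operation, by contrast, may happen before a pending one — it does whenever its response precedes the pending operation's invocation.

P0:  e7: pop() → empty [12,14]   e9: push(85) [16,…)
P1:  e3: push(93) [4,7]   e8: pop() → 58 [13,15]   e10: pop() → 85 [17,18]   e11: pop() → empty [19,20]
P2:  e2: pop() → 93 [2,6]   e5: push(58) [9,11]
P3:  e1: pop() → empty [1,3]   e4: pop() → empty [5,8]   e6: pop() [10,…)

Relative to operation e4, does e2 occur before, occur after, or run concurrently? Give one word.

concurrent

e2 spans [2,6], e4 spans [5,8]
the intervals overlap in both directions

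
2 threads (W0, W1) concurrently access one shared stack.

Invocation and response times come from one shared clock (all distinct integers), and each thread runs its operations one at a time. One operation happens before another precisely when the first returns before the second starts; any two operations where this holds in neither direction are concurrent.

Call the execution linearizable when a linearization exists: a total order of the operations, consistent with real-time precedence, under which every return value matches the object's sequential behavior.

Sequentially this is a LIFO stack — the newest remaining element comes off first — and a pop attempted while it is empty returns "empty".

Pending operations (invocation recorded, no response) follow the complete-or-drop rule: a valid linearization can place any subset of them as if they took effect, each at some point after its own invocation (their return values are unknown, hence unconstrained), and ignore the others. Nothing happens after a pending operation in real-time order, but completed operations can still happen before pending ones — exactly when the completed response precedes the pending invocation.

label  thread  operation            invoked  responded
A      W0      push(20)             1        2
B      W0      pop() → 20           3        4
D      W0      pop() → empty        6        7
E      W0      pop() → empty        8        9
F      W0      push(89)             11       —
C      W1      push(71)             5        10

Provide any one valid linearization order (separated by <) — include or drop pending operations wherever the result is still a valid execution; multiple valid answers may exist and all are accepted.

step 1: A push(20) — stack <20>
step 2: B pop() → 20 — stack <>
step 3: D pop() → empty — stack <>
step 4: E pop() → empty — stack <>
step 5: C push(71) — stack <71>

A < B < D < E < C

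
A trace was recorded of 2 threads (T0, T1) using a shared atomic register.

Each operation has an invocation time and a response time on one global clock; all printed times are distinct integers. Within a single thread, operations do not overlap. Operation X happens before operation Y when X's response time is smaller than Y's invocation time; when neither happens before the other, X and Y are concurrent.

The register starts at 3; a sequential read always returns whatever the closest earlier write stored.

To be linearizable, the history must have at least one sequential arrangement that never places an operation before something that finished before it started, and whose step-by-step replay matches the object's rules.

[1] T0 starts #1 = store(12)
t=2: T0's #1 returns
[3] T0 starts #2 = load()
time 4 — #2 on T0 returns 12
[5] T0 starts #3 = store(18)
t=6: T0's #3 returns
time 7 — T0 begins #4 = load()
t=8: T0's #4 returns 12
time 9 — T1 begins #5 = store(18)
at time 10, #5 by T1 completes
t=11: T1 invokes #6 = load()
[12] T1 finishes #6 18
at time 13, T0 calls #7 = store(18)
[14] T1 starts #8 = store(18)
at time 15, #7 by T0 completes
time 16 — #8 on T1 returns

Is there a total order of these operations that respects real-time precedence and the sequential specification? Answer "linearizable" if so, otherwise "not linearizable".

cut after 7 events: linearizable; cut after 8 events (#4 responds, time 8): not linearizable
a single order respects real time; the 4 completed atomic register operations fail replay along it
take #1, #2, #3, #4: step 4 already fails, because #4 load() → 12 cannot occur there

not linearizable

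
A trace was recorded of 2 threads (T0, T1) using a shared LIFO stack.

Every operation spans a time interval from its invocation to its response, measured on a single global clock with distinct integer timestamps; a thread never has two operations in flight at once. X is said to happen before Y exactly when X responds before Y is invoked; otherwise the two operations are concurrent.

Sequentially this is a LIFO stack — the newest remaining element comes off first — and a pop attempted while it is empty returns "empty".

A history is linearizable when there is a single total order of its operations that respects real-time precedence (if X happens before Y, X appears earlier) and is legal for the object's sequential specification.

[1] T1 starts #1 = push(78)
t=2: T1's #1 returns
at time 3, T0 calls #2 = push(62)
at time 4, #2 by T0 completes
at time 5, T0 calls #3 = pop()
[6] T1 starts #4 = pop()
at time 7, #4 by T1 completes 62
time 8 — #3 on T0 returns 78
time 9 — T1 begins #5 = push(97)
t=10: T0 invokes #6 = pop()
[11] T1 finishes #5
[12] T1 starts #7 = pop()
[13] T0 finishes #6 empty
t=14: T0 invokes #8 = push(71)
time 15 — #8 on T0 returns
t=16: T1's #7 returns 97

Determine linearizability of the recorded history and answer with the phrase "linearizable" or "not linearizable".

witness order: #1, #2, #4, #3, #5, #7, #6, #8
1. #1 push(78), leaving stack <78>
2. #2 push(62), leaving stack <78,62>
3. #4 pop() → 62, leaving stack <78>
4. #3 pop() → 78, leaving stack <>
5. #5 push(97), leaving stack <97>
6. #7 pop() → 97, leaving stack <>
7. #6 pop() → empty, leaving stack <>
8. #8 push(71), leaving stack <71>

linearizable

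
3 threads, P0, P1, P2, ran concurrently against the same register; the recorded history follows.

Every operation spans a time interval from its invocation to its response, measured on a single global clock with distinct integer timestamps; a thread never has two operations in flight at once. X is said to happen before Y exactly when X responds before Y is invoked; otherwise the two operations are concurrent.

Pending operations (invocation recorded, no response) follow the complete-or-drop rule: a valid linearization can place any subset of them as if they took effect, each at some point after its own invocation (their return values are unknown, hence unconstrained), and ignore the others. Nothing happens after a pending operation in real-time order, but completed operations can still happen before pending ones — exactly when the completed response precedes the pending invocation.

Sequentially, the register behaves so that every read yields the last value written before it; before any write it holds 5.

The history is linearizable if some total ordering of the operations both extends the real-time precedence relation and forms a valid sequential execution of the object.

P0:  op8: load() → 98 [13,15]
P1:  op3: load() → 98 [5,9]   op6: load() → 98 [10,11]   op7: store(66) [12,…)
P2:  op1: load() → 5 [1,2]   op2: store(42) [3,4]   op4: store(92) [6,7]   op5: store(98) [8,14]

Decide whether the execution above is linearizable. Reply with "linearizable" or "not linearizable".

witness order: op1, op2, op4, op5, op3, op6, op8
after step 1 (op1 load() → 5): value 5
after step 2 (op2 store(42)): value 42
after step 3 (op4 store(92)): value 92
after step 4 (op5 store(98)): value 98
after step 5 (op3 load() → 98): value 98
after step 6 (op6 load() → 98): value 98
after step 7 (op8 load() → 98): value 98

linearizable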